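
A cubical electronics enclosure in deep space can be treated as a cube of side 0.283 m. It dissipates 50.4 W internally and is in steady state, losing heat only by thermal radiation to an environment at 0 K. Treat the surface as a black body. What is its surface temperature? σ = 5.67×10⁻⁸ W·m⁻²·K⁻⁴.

T ≈ 207 K

Steady state: internal power = radiated power, P = εσA T⁴.
Radiating area A = 6L² = 0.4805 m².
T⁴ = P/(εσA) = 50.4/(1.0·5.67×10⁻⁸·0.4805) = 1.850×10⁹ K⁴.
T = (1.850×10⁹)^(1/4).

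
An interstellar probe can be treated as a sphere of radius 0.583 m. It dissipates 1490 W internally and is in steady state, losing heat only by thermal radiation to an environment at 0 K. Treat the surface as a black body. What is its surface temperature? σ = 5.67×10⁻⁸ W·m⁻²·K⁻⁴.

Steady state: internal power = radiated power, P = εσA T⁴.
Radiating area A = 4πr² = 4.271 m².
T⁴ = P/(εσA) = 1490/(1.0·5.67×10⁻⁸·4.271) = 6.153×10⁹ K⁴.
T = (6.153×10⁹)^(1/4).

T ≈ 280 K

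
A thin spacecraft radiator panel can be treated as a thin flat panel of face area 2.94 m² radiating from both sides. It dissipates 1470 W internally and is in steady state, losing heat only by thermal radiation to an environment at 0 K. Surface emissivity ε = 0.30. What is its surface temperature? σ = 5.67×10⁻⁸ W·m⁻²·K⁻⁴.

Steady state: internal power = radiated power, P = εσA T⁴.
Radiating area A = 2·2.94 = 5.880 m².
T⁴ = P/(εσA) = 1470/(0.30·5.67×10⁻⁸·5.880) = 1.470×10¹⁰ K⁴.
T = (1.470×10¹⁰)^(1/4).

T ≈ 348 K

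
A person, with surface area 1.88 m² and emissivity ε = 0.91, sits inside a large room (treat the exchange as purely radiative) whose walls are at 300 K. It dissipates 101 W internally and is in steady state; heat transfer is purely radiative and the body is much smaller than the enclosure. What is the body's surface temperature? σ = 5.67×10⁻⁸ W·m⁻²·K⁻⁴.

For a small grey body in a large enclosure, net radiated power = εσA(T⁴ − T_w⁴).
Steady state: P = εσA(T⁴ − T_w⁴) with A = 1.88 m².
T⁴ = P/(εσA) + T_w⁴ = 101/(0.91·5.67×10⁻⁸·1.880) + (300)⁴
    = 1.041×10⁹ + 8.100×10⁹ = 9.141×10⁹ K⁴.

T ≈ 309 K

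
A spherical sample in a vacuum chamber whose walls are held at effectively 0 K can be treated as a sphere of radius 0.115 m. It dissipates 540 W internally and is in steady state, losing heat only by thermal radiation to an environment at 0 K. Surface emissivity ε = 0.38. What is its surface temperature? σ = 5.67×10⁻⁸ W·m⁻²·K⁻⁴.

Steady state: internal power = radiated power, P = εσA T⁴.
Radiating area A = 4πr² = 0.1662 m².
T⁴ = P/(εσA) = 540/(0.38·5.67×10⁻⁸·0.1662) = 1.508×10¹¹ K⁴.
T = (1.508×10¹¹)^(1/4).

T ≈ 623 K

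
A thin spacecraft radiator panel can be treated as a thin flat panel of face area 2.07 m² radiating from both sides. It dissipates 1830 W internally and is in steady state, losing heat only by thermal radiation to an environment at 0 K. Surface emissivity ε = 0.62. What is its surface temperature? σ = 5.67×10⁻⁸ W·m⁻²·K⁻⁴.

T ≈ 335 K

Steady state: internal power = radiated power, P = εσA T⁴.
Radiating area A = 2·2.07 = 4.140 m².
T⁴ = P/(εσA) = 1830/(0.62·5.67×10⁻⁸·4.140) = 1.257×10¹⁰ K⁴.
T = (1.257×10¹⁰)^(1/4).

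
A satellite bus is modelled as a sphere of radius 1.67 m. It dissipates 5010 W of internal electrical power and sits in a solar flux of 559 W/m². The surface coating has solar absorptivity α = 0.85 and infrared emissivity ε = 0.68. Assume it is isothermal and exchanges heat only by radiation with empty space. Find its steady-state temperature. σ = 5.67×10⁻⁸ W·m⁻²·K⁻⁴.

At steady state, absorbed solar power + internal power = radiated power.
Absorbed: α·S·A_cross = 0.85·559·8.762 = 4163 W (cross-section πr²).
Total input = 4163 + 5010 = 9173 W.
Radiated: εσ·A_surf·T⁴ with A_surf = 4πr² = 35.05 m².
T⁴ = 9173/(0.68·5.67×10⁻⁸·35.05) = 6.789×10⁹ K⁴.

T ≈ 287 K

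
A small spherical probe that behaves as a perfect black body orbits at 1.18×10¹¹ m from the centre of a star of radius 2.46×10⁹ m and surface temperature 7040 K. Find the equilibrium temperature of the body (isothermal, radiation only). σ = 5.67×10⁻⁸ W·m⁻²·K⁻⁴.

The star's surface emits σT_*⁴; at distance d the flux is S = σT_*⁴(R_*/d)².
S = 5.67×10⁻⁸·(7040)⁴·(2.46×10⁹/1.18×10¹¹)² = 60530 W/m².
For an isothermal sphere T⁴ = (1−a)S/(4σ) = 2.669×10¹¹ K⁴.

T ≈ 719 K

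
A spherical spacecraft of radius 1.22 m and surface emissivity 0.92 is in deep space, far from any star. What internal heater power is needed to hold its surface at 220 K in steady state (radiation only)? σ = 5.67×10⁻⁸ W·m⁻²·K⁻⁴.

P ≈ 2290 W

P = εσ·4πr²·T⁴.
4πr² = 18.70 m²; T⁴ = 2.343×10⁹ K⁴.
P = 0.92·5.67×10⁻⁸·18.70·2.343×10⁹.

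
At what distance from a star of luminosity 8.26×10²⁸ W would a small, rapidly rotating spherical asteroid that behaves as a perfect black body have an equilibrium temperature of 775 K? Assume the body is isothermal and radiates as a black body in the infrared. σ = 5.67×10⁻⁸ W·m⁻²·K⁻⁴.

For an isothermal black-emitting sphere, (1−a)S·πr² = σ·4πr²·T⁴ ⇒ S = 4σT⁴/(1−a).
S = 4·5.67×10⁻⁸·(775)⁴/1.00 = 81820 W/m².
Flux falls as S = L/(4πd²), so d = √(L/(4πS)) = √(8.26×10²⁸/(4π·81820)).

d ≈ 2.83×10¹¹ m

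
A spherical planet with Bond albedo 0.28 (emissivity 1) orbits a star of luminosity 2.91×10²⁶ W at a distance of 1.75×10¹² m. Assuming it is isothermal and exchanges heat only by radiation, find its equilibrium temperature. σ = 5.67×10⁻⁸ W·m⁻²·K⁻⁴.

First find the stellar flux at distance d: S = L/(4πd²) = 2.91×10²⁶/(4π·(1.75×10¹²)²) = 7.561 W/m².
For an isothermal sphere, absorbed (1−a)S·πr² = emitted σ·4πr²·T⁴, so T⁴ = (1−a)S/(4σ).
T⁴ = 0.720·7.561/(4·5.67×10⁻⁸) = 2.400×10⁷ K⁴.

T ≈ 70.0 K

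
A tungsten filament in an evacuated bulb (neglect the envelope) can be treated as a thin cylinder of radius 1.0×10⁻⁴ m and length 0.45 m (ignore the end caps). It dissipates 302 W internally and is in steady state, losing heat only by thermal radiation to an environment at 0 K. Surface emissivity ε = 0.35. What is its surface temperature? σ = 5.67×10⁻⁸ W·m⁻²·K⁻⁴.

Steady state: internal power = radiated power, P = εσA T⁴.
Radiating area A = 2πrL = 2.827×10⁻⁴ m².
T⁴ = P/(εσA) = 302/(0.35·5.67×10⁻⁸·2.827×10⁻⁴) = 5.382×10¹³ K⁴.
T = (5.382×10¹³)^(1/4).

T ≈ 2710 K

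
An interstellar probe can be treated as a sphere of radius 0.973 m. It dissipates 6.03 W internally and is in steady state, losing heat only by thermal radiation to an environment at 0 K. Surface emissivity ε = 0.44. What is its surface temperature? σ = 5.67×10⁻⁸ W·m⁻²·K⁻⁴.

Steady state: internal power = radiated power, P = εσA T⁴.
Radiating area A = 4πr² = 11.90 m².
T⁴ = P/(εσA) = 6.03/(0.44·5.67×10⁻⁸·11.90) = 2.032×10⁷ K⁴.
T = (2.032×10⁷)^(1/4).

T ≈ 67.1 K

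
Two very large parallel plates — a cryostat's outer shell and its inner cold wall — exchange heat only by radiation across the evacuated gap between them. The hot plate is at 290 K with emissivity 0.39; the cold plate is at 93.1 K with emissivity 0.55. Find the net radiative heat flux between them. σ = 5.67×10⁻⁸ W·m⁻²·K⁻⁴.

For two infinite grey parallel plates, q = σ(T₁⁴ − T₂⁴)/(1/ε₁ + 1/ε₂ − 1).
T₁⁴ − T₂⁴ = 7.073×10⁹ − 7.513×10⁷ = 6.998×10⁹ K⁴.
1/ε₁ + 1/ε₂ − 1 = 2.564 + 1.818 − 1 = 3.382.
q = 5.67×10⁻⁸ × 6.998×10⁹ / 3.382.

q ≈ 117 W/m²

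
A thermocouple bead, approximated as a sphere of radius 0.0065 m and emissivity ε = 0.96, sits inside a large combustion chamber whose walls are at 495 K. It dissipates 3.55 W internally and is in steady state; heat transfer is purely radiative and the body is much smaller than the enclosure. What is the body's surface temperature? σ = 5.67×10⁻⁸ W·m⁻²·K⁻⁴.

For a small grey body in a large enclosure, net radiated power = εσA(T⁴ − T_w⁴).
Steady state: P = εσA(T⁴ − T_w⁴) with A = 4πr² = 5.309×10⁻⁴ m².
T⁴ = P/(εσA) + T_w⁴ = 3.55/(0.96·5.67×10⁻⁸·5.309×10⁻⁴) + (495)⁴
    = 1.228×10¹¹ + 6.004×10¹⁰ = 1.829×10¹¹ K⁴.

T ≈ 654 K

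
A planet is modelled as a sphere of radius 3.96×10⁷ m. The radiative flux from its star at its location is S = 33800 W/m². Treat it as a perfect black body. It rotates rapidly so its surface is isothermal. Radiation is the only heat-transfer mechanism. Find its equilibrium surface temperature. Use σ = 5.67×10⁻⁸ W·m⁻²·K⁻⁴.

At equilibrium, absorbed power = emitted power.
Absorbing cross-section = πr² = 4.927×10¹⁵ m²; emitting surface = 4πr² = 1.971×10¹⁶ m² (ratio 4).
S·A_cross = εσ·A_surf·T⁴  ⇒  T⁴ = S/(4σ).
T⁴ = 1.00·33800/(4·5.67×10⁻⁸) = 1.490×10¹¹ K⁴.
T = (1.490×10¹¹)^(1/4).

T ≈ 621 K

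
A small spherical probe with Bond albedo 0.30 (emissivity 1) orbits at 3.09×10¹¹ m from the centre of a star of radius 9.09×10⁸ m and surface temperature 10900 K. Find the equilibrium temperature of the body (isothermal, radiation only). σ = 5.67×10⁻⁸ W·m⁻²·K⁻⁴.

The star's surface emits σT_*⁴; at distance d the flux is S = σT_*⁴(R_*/d)².
S = 5.67×10⁻⁸·(10900)⁴·(9.09×10⁸/3.09×10¹¹)² = 6926 W/m².
For an isothermal sphere T⁴ = (1−a)S/(4σ) = 2.138×10¹⁰ K⁴.

T ≈ 382 K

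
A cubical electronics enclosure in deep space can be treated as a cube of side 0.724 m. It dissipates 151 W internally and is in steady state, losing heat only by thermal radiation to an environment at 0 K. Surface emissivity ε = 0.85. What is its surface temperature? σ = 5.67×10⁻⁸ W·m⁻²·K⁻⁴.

T ≈ 178 K

Steady state: internal power = radiated power, P = εσA T⁴.
Radiating area A = 6L² = 3.145 m².
T⁴ = P/(εσA) = 151/(0.85·5.67×10⁻⁸·3.145) = 9.962×10⁸ K⁴.
T = (9.962×10⁸)^(1/4).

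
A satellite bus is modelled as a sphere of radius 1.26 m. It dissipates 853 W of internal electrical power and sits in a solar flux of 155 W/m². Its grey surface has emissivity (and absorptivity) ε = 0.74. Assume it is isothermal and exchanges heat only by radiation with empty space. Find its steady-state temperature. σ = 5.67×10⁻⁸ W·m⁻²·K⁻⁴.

T ≈ 203 K

At steady state, absorbed solar power + internal power = radiated power.
Absorbed: α·S·A_cross = 0.74·155·4.988 = 572.1 W (cross-section πr²).
Total input = 572.1 + 853 = 1425 W.
Radiated: εσ·A_surf·T⁴ with A_surf = 4πr² = 19.95 m².
T⁴ = 1425/(0.74·5.67×10⁻⁸·19.95) = 1.702×10⁹ K⁴.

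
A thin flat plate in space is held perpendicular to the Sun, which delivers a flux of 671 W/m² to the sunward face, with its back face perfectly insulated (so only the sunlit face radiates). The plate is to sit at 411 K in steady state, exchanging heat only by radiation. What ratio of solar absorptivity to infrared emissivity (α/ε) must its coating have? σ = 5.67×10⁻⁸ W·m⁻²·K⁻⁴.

Balance: αS·A = εσ·1A·T⁴ ⇒ α/ε = σT⁴/S.
α/ε = 5.67×10⁻⁸·(411)⁴/671 = 5.67×10⁻⁸·2.853×10¹⁰/671.

α/ε ≈ 2.41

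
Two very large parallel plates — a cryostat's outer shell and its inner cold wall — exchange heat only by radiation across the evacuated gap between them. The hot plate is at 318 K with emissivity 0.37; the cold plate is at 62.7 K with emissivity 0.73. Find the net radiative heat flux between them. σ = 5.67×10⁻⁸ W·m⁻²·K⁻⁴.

For two infinite grey parallel plates, q = σ(T₁⁴ − T₂⁴)/(1/ε₁ + 1/ε₂ − 1).
T₁⁴ − T₂⁴ = 1.023×10¹⁰ − 1.546×10⁷ = 1.021×10¹⁰ K⁴.
1/ε₁ + 1/ε₂ − 1 = 2.703 + 1.370 − 1 = 3.073.
q = 5.67×10⁻⁸ × 1.021×10¹⁰ / 3.073.

q ≈ 188 W/m²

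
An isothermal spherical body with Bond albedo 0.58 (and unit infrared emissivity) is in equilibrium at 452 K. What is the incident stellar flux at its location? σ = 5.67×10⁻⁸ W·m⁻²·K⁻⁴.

(1−a)S·πr² = σ·4πr²·T⁴ ⇒ S = 4σT⁴/(1−a).
S = 4·5.67×10⁻⁸·4.174×10¹⁰/0.420.

S ≈ 22500 W/m²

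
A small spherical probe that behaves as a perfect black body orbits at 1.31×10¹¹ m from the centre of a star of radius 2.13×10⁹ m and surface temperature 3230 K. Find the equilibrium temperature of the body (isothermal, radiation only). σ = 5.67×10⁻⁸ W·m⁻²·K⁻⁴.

The star's surface emits σT_*⁴; at distance d the flux is S = σT_*⁴(R_*/d)².
S = 5.67×10⁻⁸·(3230)⁴·(2.13×10⁹/1.31×10¹¹)² = 1632 W/m².
For an isothermal sphere T⁴ = (1−a)S/(4σ) = 7.194×10⁹ K⁴.

T ≈ 291 K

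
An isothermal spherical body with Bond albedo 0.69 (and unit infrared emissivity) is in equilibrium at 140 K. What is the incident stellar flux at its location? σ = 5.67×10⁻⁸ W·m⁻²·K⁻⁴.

S ≈ 281 W/m²

(1−a)S·πr² = σ·4πr²·T⁴ ⇒ S = 4σT⁴/(1−a).
S = 4·5.67×10⁻⁸·3.842×10⁸/0.310.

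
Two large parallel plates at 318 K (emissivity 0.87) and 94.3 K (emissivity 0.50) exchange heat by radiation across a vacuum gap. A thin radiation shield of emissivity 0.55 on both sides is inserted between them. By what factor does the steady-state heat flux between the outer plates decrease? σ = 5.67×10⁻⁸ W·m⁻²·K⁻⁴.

factor ≈ 2.23

Without shield: q₀ = σΔ(T⁴)/(1/ε₁+1/ε₂−1) with denominator 2.149.
With shield the two gaps are in series; the resistances add: (1/ε₁+1/ε_s−1)+(1/ε_s+1/ε₂−1) = 1.968+2.818 = 4.786.
Heat-flux ratio q₀/q = 4.786/2.149.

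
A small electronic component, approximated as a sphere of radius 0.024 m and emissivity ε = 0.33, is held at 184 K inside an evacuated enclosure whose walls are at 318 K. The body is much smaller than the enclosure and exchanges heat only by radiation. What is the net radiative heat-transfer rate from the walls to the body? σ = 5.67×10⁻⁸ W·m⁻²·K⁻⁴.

For a small grey body in a large enclosure: P_net = εσA(T_body⁴ − T_wall⁴).
A = 4πr² = 0.007238 m²; T_body⁴ − T_wall⁴ = 1.146×10⁹ − 1.023×10¹⁰ = -9.080×10⁹ K⁴.
|P_net| = 0.33·5.67×10⁻⁸·0.007238·9.080×10⁹.

P_net ≈ 1.23 W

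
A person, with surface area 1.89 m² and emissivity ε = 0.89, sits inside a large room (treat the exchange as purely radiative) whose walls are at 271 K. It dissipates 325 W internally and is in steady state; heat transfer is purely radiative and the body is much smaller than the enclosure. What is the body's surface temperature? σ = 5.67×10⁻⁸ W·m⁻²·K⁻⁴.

For a small grey body in a large enclosure, net radiated power = εσA(T⁴ − T_w⁴).
Steady state: P = εσA(T⁴ − T_w⁴) with A = 1.89 m².
T⁴ = P/(εσA) + T_w⁴ = 325/(0.89·5.67×10⁻⁸·1.890) + (271)⁴
    = 3.408×10⁹ + 5.394×10⁹ = 8.801×10⁹ K⁴.

T ≈ 306 K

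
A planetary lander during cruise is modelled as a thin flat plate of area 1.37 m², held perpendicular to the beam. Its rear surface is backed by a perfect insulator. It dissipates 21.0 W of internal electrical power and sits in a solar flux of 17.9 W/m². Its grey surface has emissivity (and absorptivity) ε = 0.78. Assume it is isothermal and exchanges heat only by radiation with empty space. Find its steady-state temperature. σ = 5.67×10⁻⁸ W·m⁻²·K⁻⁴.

T ≈ 160 K

At steady state, absorbed solar power + internal power = radiated power.
Absorbed: α·S·A_cross = 0.78·17.9·1.370 = 19.13 W (cross-section A).
Total input = 19.13 + 21.0 = 40.13 W.
Radiated: εσ·A_surf·T⁴ with A_surf = A = 1.370 m².
T⁴ = 40.13/(0.78·5.67×10⁻⁸·1.370) = 6.623×10⁸ K⁴.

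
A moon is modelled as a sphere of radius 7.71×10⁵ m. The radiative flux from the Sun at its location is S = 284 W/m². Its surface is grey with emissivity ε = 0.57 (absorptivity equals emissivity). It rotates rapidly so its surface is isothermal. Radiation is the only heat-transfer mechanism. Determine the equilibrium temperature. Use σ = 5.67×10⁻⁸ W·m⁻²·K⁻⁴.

At equilibrium, absorbed power = emitted power.
Absorbing cross-section = πr² = 1.867×10¹² m²; emitting surface = 4πr² = 7.470×10¹² m² (ratio 4).
εS·A_cross = εσ·A_surf·T⁴  ⇒  T⁴ = S/(4σ)   (ε cancels).
T⁴ = 284/(4·5.67×10⁻⁸) = 1.252×10⁹ K⁴.
T = (1.252×10⁹)^(1/4).

T ≈ 188 K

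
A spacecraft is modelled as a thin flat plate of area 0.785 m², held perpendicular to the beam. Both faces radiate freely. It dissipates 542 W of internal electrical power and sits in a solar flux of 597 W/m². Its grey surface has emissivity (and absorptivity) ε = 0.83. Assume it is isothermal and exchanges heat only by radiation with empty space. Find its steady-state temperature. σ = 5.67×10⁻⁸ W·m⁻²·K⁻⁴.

At steady state, absorbed solar power + internal power = radiated power.
Absorbed: α·S·A_cross = 0.83·597·0.7850 = 389.0 W (cross-section A).
Total input = 389.0 + 542 = 931.0 W.
Radiated: εσ·A_surf·T⁴ with A_surf = 2A = 1.570 m².
T⁴ = 931.0/(0.83·5.67×10⁻⁸·1.570) = 1.260×10¹⁰ K⁴.

T ≈ 335 K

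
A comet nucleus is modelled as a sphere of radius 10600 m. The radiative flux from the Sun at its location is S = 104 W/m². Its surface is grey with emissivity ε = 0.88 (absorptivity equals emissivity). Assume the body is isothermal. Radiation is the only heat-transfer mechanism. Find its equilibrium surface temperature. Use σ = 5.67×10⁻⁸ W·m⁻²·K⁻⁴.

T ≈ 146 K

At equilibrium, absorbed power = emitted power.
Absorbing cross-section = πr² = 3.530×10⁸ m²; emitting surface = 4πr² = 1.412×10⁹ m² (ratio 4).
εS·A_cross = εσ·A_surf·T⁴  ⇒  T⁴ = S/(4σ)   (ε cancels).
T⁴ = 104/(4·5.67×10⁻⁸) = 4.586×10⁸ K⁴.
T = (4.586×10⁸)^(1/4).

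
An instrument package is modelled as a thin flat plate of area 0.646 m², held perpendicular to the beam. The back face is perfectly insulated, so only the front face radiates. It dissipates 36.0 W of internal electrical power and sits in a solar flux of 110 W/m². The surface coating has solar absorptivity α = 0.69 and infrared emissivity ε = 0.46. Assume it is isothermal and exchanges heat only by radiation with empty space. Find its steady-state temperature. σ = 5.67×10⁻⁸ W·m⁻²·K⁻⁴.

At steady state, absorbed solar power + internal power = radiated power.
Absorbed: α·S·A_cross = 0.69·110·0.6460 = 49.03 W (cross-section A).
Total input = 49.03 + 36.0 = 85.03 W.
Radiated: εσ·A_surf·T⁴ with A_surf = A = 0.6460 m².
T⁴ = 85.03/(0.46·5.67×10⁻⁸·0.6460) = 5.047×10⁹ K⁴.

T ≈ 267 K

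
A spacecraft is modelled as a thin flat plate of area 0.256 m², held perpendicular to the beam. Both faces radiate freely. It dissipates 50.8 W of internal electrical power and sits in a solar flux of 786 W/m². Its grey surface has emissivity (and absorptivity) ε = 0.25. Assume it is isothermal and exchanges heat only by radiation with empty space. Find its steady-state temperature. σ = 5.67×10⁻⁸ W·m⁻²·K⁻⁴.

T ≈ 344 K

At steady state, absorbed solar power + internal power = radiated power.
Absorbed: α·S·A_cross = 0.25·786·0.2560 = 50.30 W (cross-section A).
Total input = 50.30 + 50.8 = 101.1 W.
Radiated: εσ·A_surf·T⁴ with A_surf = 2A = 0.5120 m².
T⁴ = 101.1/(0.25·5.67×10⁻⁸·0.5120) = 1.393×10¹⁰ K⁴.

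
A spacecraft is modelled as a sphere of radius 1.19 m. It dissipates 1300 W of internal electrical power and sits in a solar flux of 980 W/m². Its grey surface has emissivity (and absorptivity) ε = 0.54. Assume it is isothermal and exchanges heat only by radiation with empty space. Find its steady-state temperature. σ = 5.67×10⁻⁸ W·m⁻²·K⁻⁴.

T ≈ 286 K

At steady state, absorbed solar power + internal power = radiated power.
Absorbed: α·S·A_cross = 0.54·980·4.449 = 2354 W (cross-section πr²).
Total input = 2354 + 1300 = 3654 W.
Radiated: εσ·A_surf·T⁴ with A_surf = 4πr² = 17.80 m².
T⁴ = 3654/(0.54·5.67×10⁻⁸·17.80) = 6.707×10⁹ K⁴.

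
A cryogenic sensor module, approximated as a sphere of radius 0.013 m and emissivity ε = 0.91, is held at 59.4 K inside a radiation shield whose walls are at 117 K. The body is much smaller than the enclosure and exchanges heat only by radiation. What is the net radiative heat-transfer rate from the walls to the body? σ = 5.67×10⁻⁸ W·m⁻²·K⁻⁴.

For a small grey body in a large enclosure: P_net = εσA(T_body⁴ − T_wall⁴).
A = 4πr² = 0.002124 m²; T_body⁴ − T_wall⁴ = 1.245×10⁷ − 1.874×10⁸ = -1.749×10⁸ K⁴.
|P_net| = 0.91·5.67×10⁻⁸·0.002124·1.749×10⁸.

P_net ≈ 0.0192 W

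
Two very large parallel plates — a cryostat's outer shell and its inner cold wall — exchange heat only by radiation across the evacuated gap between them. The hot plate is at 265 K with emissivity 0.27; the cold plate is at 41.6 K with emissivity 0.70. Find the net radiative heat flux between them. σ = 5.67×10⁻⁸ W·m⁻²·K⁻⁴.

q ≈ 67.6 W/m²

For two infinite grey parallel plates, q = σ(T₁⁴ − T₂⁴)/(1/ε₁ + 1/ε₂ − 1).
T₁⁴ − T₂⁴ = 4.932×10⁹ − 2.995×10⁶ = 4.929×10⁹ K⁴.
1/ε₁ + 1/ε₂ − 1 = 3.704 + 1.429 − 1 = 4.132.
q = 5.67×10⁻⁸ × 4.929×10⁹ / 4.132.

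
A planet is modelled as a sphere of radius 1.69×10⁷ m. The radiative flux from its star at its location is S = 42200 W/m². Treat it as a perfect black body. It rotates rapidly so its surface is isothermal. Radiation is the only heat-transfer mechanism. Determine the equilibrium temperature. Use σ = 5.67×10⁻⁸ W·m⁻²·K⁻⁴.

T ≈ 657 K

At equilibrium, absorbed power = emitted power.
Absorbing cross-section = πr² = 8.973×10¹⁴ m²; emitting surface = 4πr² = 3.589×10¹⁵ m² (ratio 4).
S·A_cross = εσ·A_surf·T⁴  ⇒  T⁴ = S/(4σ).
T⁴ = 1.00·42200/(4·5.67×10⁻⁸) = 1.861×10¹¹ K⁴.
T = (1.861×10¹¹)^(1/4).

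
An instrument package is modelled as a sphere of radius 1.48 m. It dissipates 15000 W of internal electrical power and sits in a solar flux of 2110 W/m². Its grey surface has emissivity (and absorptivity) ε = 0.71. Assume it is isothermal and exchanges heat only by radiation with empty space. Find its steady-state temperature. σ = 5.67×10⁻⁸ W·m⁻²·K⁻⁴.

T ≈ 389 K

At steady state, absorbed solar power + internal power = radiated power.
Absorbed: α·S·A_cross = 0.71·2110·6.881 = 10310 W (cross-section πr²).
Total input = 10310 + 15000 = 25310 W.
Radiated: εσ·A_surf·T⁴ with A_surf = 4πr² = 27.53 m².
T⁴ = 25310/(0.71·5.67×10⁻⁸·27.53) = 2.284×10¹⁰ K⁴.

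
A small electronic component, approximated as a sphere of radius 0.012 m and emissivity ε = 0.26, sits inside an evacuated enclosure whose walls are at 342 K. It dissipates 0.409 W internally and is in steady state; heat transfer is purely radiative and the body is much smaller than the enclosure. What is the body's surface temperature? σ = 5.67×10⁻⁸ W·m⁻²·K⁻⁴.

For a small grey body in a large enclosure, net radiated power = εσA(T⁴ − T_w⁴).
Steady state: P = εσA(T⁴ − T_w⁴) with A = 4πr² = 0.001810 m².
T⁴ = P/(εσA) + T_w⁴ = 0.409/(0.26·5.67×10⁻⁸·0.001810) + (342)⁴
    = 1.533×10¹⁰ + 1.368×10¹⁰ = 2.901×10¹⁰ K⁴.

T ≈ 413 K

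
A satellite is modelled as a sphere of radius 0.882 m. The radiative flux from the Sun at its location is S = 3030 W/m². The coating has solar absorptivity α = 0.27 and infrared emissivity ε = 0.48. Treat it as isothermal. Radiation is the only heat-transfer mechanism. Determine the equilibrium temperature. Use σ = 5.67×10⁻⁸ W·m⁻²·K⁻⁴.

At equilibrium, absorbed power = emitted power.
Absorbing cross-section = πr² = 2.444 m²; emitting surface = 4πr² = 9.776 m² (ratio 4).
αS·A_cross = εσ·A_surf·T⁴  ⇒  T⁴ = αS/(ε·4σ).
T⁴ = 0.270·3030/(0.48·4·5.67×10⁻⁸) = 7.515×10⁹ K⁴.
T = (7.515×10⁹)^(1/4).

T ≈ 294 K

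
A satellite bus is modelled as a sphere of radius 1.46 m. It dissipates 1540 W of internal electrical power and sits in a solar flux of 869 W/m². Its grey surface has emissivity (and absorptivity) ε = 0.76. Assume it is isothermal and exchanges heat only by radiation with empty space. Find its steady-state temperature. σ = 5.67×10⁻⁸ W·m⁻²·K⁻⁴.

At steady state, absorbed solar power + internal power = radiated power.
Absorbed: α·S·A_cross = 0.76·869·6.697 = 4423 W (cross-section πr²).
Total input = 4423 + 1540 = 5963 W.
Radiated: εσ·A_surf·T⁴ with A_surf = 4πr² = 26.79 m².
T⁴ = 5963/(0.76·5.67×10⁻⁸·26.79) = 5.166×10⁹ K⁴.

T ≈ 268 K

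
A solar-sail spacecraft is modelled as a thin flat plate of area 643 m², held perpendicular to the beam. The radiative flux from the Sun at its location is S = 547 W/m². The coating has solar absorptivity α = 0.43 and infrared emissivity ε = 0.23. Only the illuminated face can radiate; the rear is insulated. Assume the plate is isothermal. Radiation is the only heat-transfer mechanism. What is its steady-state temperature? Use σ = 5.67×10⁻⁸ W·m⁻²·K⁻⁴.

T ≈ 366 K

At equilibrium, absorbed power = emitted power.
Absorbing cross-section = A = 643.0 m²; emitting surface = A = 643.0 m² (ratio 1).
αS·A_cross = εσ·A_surf·T⁴  ⇒  T⁴ = αS/(ε·1σ).
T⁴ = 0.430·547/(0.23·1·5.67×10⁻⁸) = 1.804×10¹⁰ K⁴.
T = (1.804×10¹⁰)^(1/4).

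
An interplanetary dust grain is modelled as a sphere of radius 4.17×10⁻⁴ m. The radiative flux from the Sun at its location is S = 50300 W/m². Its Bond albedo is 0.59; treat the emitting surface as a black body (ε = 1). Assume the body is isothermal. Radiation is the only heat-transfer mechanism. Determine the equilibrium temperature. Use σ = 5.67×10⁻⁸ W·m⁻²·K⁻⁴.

T ≈ 549 K

At equilibrium, absorbed power = emitted power.
Absorbing cross-section = πr² = 5.463×10⁻⁷ m²; emitting surface = 4πr² = 2.185×10⁻⁶ m² (ratio 4).
(1−a)S·A_cross = εσ·A_surf·T⁴  ⇒  T⁴ = (1−a)S/(4σ).
T⁴ = 0.410·50300/(4·5.67×10⁻⁸) = 9.093×10¹⁰ K⁴.
T = (9.093×10¹⁰)^(1/4).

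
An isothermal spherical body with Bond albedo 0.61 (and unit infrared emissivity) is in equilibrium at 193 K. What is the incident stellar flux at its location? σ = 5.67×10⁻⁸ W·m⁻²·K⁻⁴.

S ≈ 807 W/m²

(1−a)S·πr² = σ·4πr²·T⁴ ⇒ S = 4σT⁴/(1−a).
S = 4·5.67×10⁻⁸·1.387×10⁹/0.390.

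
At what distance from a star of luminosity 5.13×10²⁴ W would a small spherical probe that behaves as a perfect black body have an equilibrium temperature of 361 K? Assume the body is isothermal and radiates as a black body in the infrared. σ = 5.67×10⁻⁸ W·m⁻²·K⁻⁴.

For an isothermal black-emitting sphere, (1−a)S·πr² = σ·4πr²·T⁴ ⇒ S = 4σT⁴/(1−a).
S = 4·5.67×10⁻⁸·(361)⁴/1.00 = 3852 W/m².
Flux falls as S = L/(4πd²), so d = √(L/(4πS)) = √(5.13×10²⁴/(4π·3852)).

d ≈ 1.03×10¹⁰ m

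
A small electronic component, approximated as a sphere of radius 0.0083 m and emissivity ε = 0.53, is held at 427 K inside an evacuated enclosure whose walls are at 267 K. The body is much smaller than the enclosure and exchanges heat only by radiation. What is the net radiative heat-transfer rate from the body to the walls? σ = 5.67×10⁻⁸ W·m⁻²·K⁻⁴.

P_net ≈ 0.733 W

For a small grey body in a large enclosure: P_net = εσA(T_body⁴ − T_wall⁴).
A = 4πr² = 8.657×10⁻⁴ m²; T_body⁴ − T_wall⁴ = 3.324×10¹⁰ − 5.082×10⁹ = 2.816×10¹⁰ K⁴.
|P_net| = 0.53·5.67×10⁻⁸·8.657×10⁻⁴·2.816×10¹⁰.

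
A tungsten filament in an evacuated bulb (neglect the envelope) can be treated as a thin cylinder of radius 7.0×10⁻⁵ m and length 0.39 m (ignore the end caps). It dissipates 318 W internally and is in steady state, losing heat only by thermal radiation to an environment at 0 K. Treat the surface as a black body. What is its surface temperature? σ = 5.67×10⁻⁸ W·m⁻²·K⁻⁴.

T ≈ 2390 K

Steady state: internal power = radiated power, P = εσA T⁴.
Radiating area A = 2πrL = 1.715×10⁻⁴ m².
T⁴ = P/(εσA) = 318/(1.0·5.67×10⁻⁸·1.715×10⁻⁴) = 3.270×10¹³ K⁴.
T = (3.270×10¹³)^(1/4).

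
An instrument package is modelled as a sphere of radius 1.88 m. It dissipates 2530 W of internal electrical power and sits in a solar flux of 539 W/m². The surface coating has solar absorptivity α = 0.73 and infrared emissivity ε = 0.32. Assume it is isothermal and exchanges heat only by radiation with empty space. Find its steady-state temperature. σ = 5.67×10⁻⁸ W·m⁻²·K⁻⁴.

T ≈ 304 K

At steady state, absorbed solar power + internal power = radiated power.
Absorbed: α·S·A_cross = 0.73·539·11.10 = 4369 W (cross-section πr²).
Total input = 4369 + 2530 = 6899 W.
Radiated: εσ·A_surf·T⁴ with A_surf = 4πr² = 44.41 m².
T⁴ = 6899/(0.32·5.67×10⁻⁸·44.41) = 8.561×10⁹ K⁴.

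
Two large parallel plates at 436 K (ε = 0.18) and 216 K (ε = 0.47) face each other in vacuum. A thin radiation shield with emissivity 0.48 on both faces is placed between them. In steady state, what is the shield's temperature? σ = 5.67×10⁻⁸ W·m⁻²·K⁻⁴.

In steady state the net flux on the hot side equals that on the cold side.
σ(T₁⁴−T_s⁴)/D₁ = σ(T_s⁴−T₂⁴)/D₂, with D₁ = 1/ε₁+1/ε_s−1 = 6.639, D₂ = 1/ε_s+1/ε₂−1 = 3.211.
Solve for T_s⁴: T_s⁴ = (D₂·T₁⁴ + D₁·T₂⁴)/(D₁+D₂) = 1.325×10¹⁰ K⁴.

T_s ≈ 339 K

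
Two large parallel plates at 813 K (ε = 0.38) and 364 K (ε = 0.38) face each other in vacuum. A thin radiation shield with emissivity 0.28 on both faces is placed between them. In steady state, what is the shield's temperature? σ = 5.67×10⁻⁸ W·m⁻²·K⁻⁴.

In steady state the net flux on the hot side equals that on the cold side.
σ(T₁⁴−T_s⁴)/D₁ = σ(T_s⁴−T₂⁴)/D₂, with D₁ = 1/ε₁+1/ε_s−1 = 5.203, D₂ = 1/ε_s+1/ε₂−1 = 5.203.
Solve for T_s⁴: T_s⁴ = (D₂·T₁⁴ + D₁·T₂⁴)/(D₁+D₂) = 2.272×10¹¹ K⁴.

T_s ≈ 690 K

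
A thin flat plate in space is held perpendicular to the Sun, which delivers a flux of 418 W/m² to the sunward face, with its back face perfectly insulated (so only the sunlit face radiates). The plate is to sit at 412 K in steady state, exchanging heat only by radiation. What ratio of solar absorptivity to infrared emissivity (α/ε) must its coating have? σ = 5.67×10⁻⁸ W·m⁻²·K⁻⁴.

Balance: αS·A = εσ·1A·T⁴ ⇒ α/ε = σT⁴/S.
α/ε = 5.67×10⁻⁸·(412)⁴/418 = 5.67×10⁻⁸·2.881×10¹⁰/418.

α/ε ≈ 3.91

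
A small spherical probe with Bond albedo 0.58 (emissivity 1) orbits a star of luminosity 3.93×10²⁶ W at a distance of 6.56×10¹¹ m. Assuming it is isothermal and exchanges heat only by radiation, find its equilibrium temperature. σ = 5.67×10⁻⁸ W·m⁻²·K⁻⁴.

First find the stellar flux at distance d: S = L/(4πd²) = 3.93×10²⁶/(4π·(6.56×10¹¹)²) = 72.67 W/m².
For an isothermal sphere, absorbed (1−a)S·πr² = emitted σ·4πr²·T⁴, so T⁴ = (1−a)S/(4σ).
T⁴ = 0.420·72.67/(4·5.67×10⁻⁸) = 1.346×10⁸ K⁴.

T ≈ 108 K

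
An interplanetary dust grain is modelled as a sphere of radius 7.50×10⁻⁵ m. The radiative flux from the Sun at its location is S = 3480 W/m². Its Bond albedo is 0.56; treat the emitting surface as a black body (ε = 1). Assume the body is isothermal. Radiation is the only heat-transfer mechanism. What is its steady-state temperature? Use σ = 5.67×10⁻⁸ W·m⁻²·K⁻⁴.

At equilibrium, absorbed power = emitted power.
Absorbing cross-section = πr² = 1.767×10⁻⁸ m²; emitting surface = 4πr² = 7.069×10⁻⁸ m² (ratio 4).
(1−a)S·A_cross = εσ·A_surf·T⁴  ⇒  T⁴ = (1−a)S/(4σ).
T⁴ = 0.440·3480/(4·5.67×10⁻⁸) = 6.751×10⁹ K⁴.
T = (6.751×10⁹)^(1/4).

T ≈ 287 K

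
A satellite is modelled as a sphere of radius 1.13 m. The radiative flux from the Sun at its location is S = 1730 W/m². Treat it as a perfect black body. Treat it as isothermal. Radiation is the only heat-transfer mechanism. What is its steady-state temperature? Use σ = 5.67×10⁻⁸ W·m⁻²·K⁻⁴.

At equilibrium, absorbed power = emitted power.
Absorbing cross-section = πr² = 4.011 m²; emitting surface = 4πr² = 16.05 m² (ratio 4).
S·A_cross = εσ·A_surf·T⁴  ⇒  T⁴ = S/(4σ).
T⁴ = 1.00·1730/(4·5.67×10⁻⁸) = 7.628×10⁹ K⁴.
T = (7.628×10⁹)^(1/4).

T ≈ 296 K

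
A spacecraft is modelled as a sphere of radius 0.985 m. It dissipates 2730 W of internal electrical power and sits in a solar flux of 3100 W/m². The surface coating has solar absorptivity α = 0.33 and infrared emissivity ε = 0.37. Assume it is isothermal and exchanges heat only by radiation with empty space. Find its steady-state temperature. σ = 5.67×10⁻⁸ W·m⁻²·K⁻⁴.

At steady state, absorbed solar power + internal power = radiated power.
Absorbed: α·S·A_cross = 0.33·3100·3.048 = 3118 W (cross-section πr²).
Total input = 3118 + 2730 = 5848 W.
Radiated: εσ·A_surf·T⁴ with A_surf = 4πr² = 12.19 m².
T⁴ = 5848/(0.37·5.67×10⁻⁸·12.19) = 2.286×10¹⁰ K⁴.

T ≈ 389 K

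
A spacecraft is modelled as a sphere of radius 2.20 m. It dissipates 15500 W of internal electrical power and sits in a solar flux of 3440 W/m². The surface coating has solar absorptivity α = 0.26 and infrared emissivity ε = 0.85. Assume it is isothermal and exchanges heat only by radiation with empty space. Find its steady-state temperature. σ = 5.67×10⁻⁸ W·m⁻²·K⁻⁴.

At steady state, absorbed solar power + internal power = radiated power.
Absorbed: α·S·A_cross = 0.26·3440·15.21 = 13600 W (cross-section πr²).
Total input = 13600 + 15500 = 29100 W.
Radiated: εσ·A_surf·T⁴ with A_surf = 4πr² = 60.82 m².
T⁴ = 29100/(0.85·5.67×10⁻⁸·60.82) = 9.927×10⁹ K⁴.

T ≈ 316 K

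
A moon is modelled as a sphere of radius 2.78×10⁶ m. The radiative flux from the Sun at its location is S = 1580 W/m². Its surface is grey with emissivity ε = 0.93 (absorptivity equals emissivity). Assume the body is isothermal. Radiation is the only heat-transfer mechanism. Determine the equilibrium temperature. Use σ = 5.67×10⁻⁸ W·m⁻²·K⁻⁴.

At equilibrium, absorbed power = emitted power.
Absorbing cross-section = πr² = 2.428×10¹³ m²; emitting surface = 4πr² = 9.712×10¹³ m² (ratio 4).
εS·A_cross = εσ·A_surf·T⁴  ⇒  T⁴ = S/(4σ)   (ε cancels).
T⁴ = 1580/(4·5.67×10⁻⁸) = 6.966×10⁹ K⁴.
T = (6.966×10⁹)^(1/4).

T ≈ 289 K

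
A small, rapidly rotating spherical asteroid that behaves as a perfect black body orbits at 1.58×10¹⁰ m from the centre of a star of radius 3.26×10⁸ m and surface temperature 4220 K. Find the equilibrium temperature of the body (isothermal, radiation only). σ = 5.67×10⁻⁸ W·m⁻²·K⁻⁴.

T ≈ 429 K

The star's surface emits σT_*⁴; at distance d the flux is S = σT_*⁴(R_*/d)².
S = 5.67×10⁻⁸·(4220)⁴·(3.26×10⁸/1.58×10¹⁰)² = 7655 W/m².
For an isothermal sphere T⁴ = (1−a)S/(4σ) = 3.375×10¹⁰ K⁴.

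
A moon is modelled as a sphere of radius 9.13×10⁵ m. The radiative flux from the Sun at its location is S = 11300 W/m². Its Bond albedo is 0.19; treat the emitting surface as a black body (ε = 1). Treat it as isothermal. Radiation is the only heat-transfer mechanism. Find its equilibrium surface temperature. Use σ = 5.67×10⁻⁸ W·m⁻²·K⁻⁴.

T ≈ 448 K

At equilibrium, absorbed power = emitted power.
Absorbing cross-section = πr² = 2.619×10¹² m²; emitting surface = 4πr² = 1.047×10¹³ m² (ratio 4).
(1−a)S·A_cross = εσ·A_surf·T⁴  ⇒  T⁴ = (1−a)S/(4σ).
T⁴ = 0.810·11300/(4·5.67×10⁻⁸) = 4.036×10¹⁰ K⁴.
T = (4.036×10¹⁰)^(1/4).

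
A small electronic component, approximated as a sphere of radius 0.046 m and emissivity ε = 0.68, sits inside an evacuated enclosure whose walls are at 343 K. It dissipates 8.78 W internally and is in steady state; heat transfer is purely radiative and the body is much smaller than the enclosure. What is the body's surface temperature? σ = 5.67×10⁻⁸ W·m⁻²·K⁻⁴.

T ≈ 387 K

For a small grey body in a large enclosure, net radiated power = εσA(T⁴ − T_w⁴).
Steady state: P = εσA(T⁴ − T_w⁴) with A = 4πr² = 0.02659 m².
T⁴ = P/(εσA) + T_w⁴ = 8.78/(0.68·5.67×10⁻⁸·0.02659) + (343)⁴
    = 8.564×10⁹ + 1.384×10¹⁰ = 2.241×10¹⁰ K⁴.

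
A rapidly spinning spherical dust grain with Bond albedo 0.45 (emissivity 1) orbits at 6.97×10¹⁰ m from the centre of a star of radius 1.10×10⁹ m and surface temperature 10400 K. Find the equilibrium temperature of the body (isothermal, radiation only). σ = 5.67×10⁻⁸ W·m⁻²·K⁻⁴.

T ≈ 796 K

The star's surface emits σT_*⁴; at distance d the flux is S = σT_*⁴(R_*/d)².
S = 5.67×10⁻⁸·(10400)⁴·(1.10×10⁹/6.97×10¹⁰)² = 1.652×10⁵ W/m².
For an isothermal sphere T⁴ = (1−a)S/(4σ) = 4.006×10¹¹ K⁴.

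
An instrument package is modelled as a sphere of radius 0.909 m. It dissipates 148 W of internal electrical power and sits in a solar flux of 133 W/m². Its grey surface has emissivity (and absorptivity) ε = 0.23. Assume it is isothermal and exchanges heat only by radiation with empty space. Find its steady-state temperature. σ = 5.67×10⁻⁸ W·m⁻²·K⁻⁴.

T ≈ 202 K

At steady state, absorbed solar power + internal power = radiated power.
Absorbed: α·S·A_cross = 0.23·133·2.596 = 79.41 W (cross-section πr²).
Total input = 79.41 + 148 = 227.4 W.
Radiated: εσ·A_surf·T⁴ with A_surf = 4πr² = 10.38 m².
T⁴ = 227.4/(0.23·5.67×10⁻⁸·10.38) = 1.679×10⁹ K⁴.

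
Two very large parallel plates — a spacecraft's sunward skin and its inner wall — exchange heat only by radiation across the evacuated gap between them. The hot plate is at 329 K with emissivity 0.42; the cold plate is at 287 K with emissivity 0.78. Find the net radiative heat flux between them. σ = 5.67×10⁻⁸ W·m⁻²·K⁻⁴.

For two infinite grey parallel plates, q = σ(T₁⁴ − T₂⁴)/(1/ε₁ + 1/ε₂ − 1).
T₁⁴ − T₂⁴ = 1.172×10¹⁰ − 6.785×10⁹ = 4.931×10⁹ K⁴.
1/ε₁ + 1/ε₂ − 1 = 2.381 + 1.282 − 1 = 2.663.
q = 5.67×10⁻⁸ × 4.931×10⁹ / 2.663.

q ≈ 105 W/m²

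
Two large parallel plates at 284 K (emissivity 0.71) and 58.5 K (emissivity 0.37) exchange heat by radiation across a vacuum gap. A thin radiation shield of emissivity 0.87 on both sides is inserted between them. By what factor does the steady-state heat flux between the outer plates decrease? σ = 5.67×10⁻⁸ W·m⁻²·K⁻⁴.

Without shield: q₀ = σΔ(T⁴)/(1/ε₁+1/ε₂−1) with denominator 3.111.
With shield the two gaps are in series; the resistances add: (1/ε₁+1/ε_s−1)+(1/ε_s+1/ε₂−1) = 1.558+2.852 = 4.410.
Heat-flux ratio q₀/q = 4.410/3.111.

factor ≈ 1.42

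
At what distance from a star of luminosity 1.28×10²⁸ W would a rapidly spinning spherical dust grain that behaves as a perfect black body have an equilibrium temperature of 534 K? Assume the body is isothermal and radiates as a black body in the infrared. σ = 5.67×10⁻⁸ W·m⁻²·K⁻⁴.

For an isothermal black-emitting sphere, (1−a)S·πr² = σ·4πr²·T⁴ ⇒ S = 4σT⁴/(1−a).
S = 4·5.67×10⁻⁸·(534)⁴/1.00 = 18440 W/m².
Flux falls as S = L/(4πd²), so d = √(L/(4πS)) = √(1.28×10²⁸/(4π·18440)).

d ≈ 2.35×10¹¹ m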